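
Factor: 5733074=2^1* 2866537^1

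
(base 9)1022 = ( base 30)OT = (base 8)1355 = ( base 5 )10444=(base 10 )749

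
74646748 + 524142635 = 598789383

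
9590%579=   326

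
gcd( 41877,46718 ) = 47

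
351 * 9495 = 3332745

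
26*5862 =152412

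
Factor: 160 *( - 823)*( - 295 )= 2^5*5^2*59^1*823^1= 38845600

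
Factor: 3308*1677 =2^2*3^1*13^1*43^1*827^1 = 5547516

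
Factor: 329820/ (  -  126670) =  - 2^1 * 3^1*23^1 * 53^(-1) = - 138/53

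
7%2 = 1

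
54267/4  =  54267/4 = 13566.75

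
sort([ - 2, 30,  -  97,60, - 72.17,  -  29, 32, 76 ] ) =[ -97, - 72.17, - 29, - 2 , 30, 32,60,76]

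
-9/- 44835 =3/14945 = 0.00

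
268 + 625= 893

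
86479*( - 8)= - 691832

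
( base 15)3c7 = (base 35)om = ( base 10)862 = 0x35e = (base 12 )5BA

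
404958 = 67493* 6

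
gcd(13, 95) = 1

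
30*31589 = 947670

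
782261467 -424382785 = 357878682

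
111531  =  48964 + 62567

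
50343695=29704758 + 20638937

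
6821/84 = 81  +  17/84 =81.20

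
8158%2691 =85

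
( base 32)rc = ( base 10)876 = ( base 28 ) 138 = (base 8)1554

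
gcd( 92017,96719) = 1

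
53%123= 53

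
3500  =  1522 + 1978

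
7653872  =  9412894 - 1759022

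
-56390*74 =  - 4172860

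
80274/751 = 80274/751 = 106.89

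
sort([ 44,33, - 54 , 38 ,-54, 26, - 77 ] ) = [  -  77, - 54,-54, 26 , 33, 38, 44]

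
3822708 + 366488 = 4189196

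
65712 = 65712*1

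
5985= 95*63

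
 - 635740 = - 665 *956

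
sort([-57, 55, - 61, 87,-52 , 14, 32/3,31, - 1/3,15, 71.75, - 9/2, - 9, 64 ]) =[ - 61, - 57, - 52, -9, - 9/2,- 1/3,32/3, 14,15 , 31,55,  64,71.75, 87] 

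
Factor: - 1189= - 29^1*41^1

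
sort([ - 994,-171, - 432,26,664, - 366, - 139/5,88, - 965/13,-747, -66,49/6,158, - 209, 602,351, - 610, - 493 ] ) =[ - 994, - 747 ,  -  610, - 493,  -  432,- 366,  -  209  , - 171, - 965/13, - 66, - 139/5,49/6, 26, 88,  158, 351 , 602,664] 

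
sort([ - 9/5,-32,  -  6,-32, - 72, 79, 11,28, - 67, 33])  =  [-72, - 67, - 32, - 32, - 6,- 9/5, 11, 28,  33, 79] 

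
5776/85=67  +  81/85 = 67.95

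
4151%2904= 1247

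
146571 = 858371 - 711800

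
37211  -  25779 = 11432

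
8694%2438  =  1380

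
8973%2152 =365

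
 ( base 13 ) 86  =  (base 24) 4e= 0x6e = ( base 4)1232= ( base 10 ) 110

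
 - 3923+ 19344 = 15421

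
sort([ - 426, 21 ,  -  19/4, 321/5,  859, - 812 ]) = [ - 812, - 426, - 19/4 , 21, 321/5, 859]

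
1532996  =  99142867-97609871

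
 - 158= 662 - 820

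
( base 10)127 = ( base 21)61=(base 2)1111111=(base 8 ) 177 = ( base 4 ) 1333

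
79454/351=226 + 128/351 = 226.36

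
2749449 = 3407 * 807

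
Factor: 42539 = 7^1*59^1*103^1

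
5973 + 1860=7833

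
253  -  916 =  - 663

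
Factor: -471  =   - 3^1*157^1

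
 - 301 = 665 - 966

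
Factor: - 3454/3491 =-2^1*11^1*157^1*3491^ ( - 1)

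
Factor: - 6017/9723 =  - 3^( - 1) *7^( - 1) *11^1*463^( - 1 ) * 547^1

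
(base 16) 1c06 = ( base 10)7174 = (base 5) 212144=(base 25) BBO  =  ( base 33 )6jd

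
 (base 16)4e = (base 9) 86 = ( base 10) 78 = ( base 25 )33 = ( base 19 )42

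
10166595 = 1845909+8320686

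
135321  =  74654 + 60667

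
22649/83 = 22649/83  =  272.88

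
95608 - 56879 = 38729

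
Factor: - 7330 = - 2^1*5^1* 733^1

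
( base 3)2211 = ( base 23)37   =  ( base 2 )1001100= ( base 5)301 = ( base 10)76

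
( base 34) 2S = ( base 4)1200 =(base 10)96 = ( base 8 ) 140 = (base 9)116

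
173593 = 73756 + 99837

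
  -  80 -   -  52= - 28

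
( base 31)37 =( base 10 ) 100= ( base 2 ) 1100100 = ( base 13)79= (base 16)64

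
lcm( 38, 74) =1406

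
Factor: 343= 7^3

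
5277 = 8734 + -3457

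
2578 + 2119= 4697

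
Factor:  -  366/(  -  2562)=7^( - 1)   =  1/7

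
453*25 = 11325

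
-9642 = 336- 9978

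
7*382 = 2674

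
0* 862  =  0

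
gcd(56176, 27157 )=1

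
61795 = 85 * 727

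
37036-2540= 34496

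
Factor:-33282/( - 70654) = 16641/35327=3^2 * 43^2*35327^( - 1) 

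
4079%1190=509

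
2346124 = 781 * 3004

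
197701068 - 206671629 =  -8970561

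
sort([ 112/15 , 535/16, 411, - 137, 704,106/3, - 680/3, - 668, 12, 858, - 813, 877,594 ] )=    [ - 813, - 668, - 680/3, - 137,112/15,12,535/16, 106/3  ,  411 , 594,704,  858 , 877 ] 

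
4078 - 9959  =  -5881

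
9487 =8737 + 750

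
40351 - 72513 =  - 32162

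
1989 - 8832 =-6843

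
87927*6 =527562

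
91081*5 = 455405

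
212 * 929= 196948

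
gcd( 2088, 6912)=72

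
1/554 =1/554 = 0.00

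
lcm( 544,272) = 544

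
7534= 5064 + 2470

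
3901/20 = 3901/20 = 195.05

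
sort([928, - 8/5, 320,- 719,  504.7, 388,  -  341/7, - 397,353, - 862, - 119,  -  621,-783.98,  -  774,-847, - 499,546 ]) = [  -  862,-847,-783.98,-774, - 719, - 621,-499,-397, - 119, - 341/7, - 8/5, 320,353,  388, 504.7, 546, 928 ] 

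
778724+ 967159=1745883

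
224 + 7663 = 7887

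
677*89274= 60438498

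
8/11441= 8/11441= 0.00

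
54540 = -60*( - 909)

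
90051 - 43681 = 46370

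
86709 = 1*86709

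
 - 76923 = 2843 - 79766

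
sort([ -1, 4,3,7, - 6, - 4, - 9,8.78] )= [-9,  -  6,-4, - 1,3, 4,  7,8.78]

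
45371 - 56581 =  -11210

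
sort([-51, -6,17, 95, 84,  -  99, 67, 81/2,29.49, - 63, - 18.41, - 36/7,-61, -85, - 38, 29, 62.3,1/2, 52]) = [ - 99, - 85, - 63, -61, - 51,-38 ,- 18.41,-6, - 36/7 , 1/2, 17, 29, 29.49,81/2, 52, 62.3, 67 , 84,95]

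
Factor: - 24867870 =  - 2^1*3^1*5^1*61^1 * 107^1*127^1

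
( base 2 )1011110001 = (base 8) 1361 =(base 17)2A5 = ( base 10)753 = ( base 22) 1c5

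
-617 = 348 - 965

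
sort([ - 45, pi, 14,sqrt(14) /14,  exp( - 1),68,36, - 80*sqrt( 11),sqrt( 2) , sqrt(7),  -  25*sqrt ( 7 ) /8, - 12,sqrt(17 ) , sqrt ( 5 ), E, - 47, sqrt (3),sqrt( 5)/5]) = [ - 80*sqrt( 11), - 47, - 45, - 12,  -  25 * sqrt(7)/8,sqrt( 14)/14, exp( - 1), sqrt (5)/5, sqrt(2),sqrt( 3), sqrt ( 5),  sqrt( 7 ),E,pi,sqrt( 17 ) , 14,36 , 68]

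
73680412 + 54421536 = 128101948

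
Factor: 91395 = 3^3*5^1*677^1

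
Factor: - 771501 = -3^1 * 229^1*1123^1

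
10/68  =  5/34 = 0.15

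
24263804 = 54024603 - 29760799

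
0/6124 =0 =0.00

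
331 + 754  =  1085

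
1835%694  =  447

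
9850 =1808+8042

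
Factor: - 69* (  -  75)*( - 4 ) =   -  20700 = -2^2*3^2*5^2*23^1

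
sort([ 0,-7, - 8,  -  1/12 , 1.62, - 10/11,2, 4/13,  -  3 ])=[  -  8,  -  7,  -  3,-10/11,- 1/12,0,4/13,1.62,2]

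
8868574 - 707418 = 8161156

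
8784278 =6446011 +2338267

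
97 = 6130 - 6033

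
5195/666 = 5195/666 = 7.80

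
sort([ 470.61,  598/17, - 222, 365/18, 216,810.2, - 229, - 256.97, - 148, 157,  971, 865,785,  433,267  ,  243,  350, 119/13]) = [ - 256.97, - 229, - 222, - 148, 119/13,365/18 , 598/17, 157,  216,243,  267, 350, 433, 470.61,785 , 810.2, 865, 971]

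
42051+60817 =102868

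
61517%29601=2315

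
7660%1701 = 856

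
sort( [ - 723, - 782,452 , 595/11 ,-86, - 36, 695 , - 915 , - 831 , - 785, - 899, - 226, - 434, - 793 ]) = [ - 915,-899, - 831, -793 , - 785, - 782, - 723, - 434, - 226, - 86, - 36,595/11 , 452,695 ]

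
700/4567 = 700/4567= 0.15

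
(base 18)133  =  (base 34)B7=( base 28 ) DH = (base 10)381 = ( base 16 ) 17d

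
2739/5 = 547 + 4/5 = 547.80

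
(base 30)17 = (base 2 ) 100101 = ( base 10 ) 37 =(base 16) 25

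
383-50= 333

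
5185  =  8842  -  3657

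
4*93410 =373640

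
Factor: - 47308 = -2^2 * 11827^1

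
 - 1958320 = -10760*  182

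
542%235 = 72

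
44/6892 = 11/1723= 0.01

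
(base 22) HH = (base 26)f1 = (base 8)607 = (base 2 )110000111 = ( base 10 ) 391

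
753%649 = 104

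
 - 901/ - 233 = 3+ 202/233 =3.87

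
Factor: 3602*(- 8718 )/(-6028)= 3^1 *11^( - 1)*137^( - 1) * 1453^1*1801^1 = 7850559/1507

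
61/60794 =61/60794 = 0.00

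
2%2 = 0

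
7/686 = 1/98=0.01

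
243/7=34+ 5/7 = 34.71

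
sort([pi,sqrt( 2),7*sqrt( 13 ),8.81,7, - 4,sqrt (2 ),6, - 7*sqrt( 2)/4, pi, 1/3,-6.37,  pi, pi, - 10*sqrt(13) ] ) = [ - 10 *sqrt(13),  -  6.37 , - 4,  -  7*sqrt( 2 )/4 , 1/3, sqrt(2 ),sqrt( 2 ),pi,pi,pi, pi, 6,7,8.81, 7*sqrt( 13)]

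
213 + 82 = 295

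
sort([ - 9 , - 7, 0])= [ - 9, - 7, 0]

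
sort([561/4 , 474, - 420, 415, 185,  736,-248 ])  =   [ - 420, - 248, 561/4,185,  415,474,  736 ]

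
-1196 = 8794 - 9990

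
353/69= 353/69 = 5.12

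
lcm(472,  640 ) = 37760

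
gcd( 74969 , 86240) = 1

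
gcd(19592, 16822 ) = 2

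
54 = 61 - 7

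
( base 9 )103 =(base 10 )84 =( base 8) 124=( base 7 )150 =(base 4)1110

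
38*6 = 228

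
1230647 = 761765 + 468882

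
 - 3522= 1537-5059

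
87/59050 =87/59050 = 0.00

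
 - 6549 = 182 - 6731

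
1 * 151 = 151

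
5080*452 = 2296160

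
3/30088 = 3/30088  =  0.00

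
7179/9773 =7179/9773=0.73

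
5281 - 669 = 4612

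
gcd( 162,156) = 6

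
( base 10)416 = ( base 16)1a0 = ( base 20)10G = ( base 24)H8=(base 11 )349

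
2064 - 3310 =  - 1246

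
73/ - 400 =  - 1 + 327/400 = - 0.18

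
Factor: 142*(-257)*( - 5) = 2^1*5^1*71^1*257^1 = 182470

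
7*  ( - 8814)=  - 61698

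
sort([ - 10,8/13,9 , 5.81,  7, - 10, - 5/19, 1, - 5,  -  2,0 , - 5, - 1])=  [  -  10,-10,  -  5  , - 5, - 2, -1, - 5/19, 0,  8/13, 1, 5.81,7, 9]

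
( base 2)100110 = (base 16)26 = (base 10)38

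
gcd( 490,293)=1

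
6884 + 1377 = 8261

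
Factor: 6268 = 2^2*1567^1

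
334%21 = 19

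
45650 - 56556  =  -10906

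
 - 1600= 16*( - 100) 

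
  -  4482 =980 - 5462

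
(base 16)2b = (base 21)21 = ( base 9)47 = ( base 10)43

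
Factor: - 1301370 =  - 2^1 * 3^1 * 5^1 * 7^1 * 6197^1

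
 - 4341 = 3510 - 7851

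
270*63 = 17010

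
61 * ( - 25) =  - 1525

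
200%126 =74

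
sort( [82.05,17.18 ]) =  [ 17.18,82.05]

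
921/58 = 15+51/58 = 15.88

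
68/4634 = 34/2317 = 0.01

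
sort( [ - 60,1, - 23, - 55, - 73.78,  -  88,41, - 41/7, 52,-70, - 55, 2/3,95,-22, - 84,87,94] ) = [-88 , - 84, - 73.78, - 70,-60, - 55,-55,-23,  -  22, - 41/7,2/3, 1, 41,52,  87,  94, 95 ] 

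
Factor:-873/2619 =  - 1/3   =  - 3^(-1 )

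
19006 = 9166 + 9840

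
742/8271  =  742/8271 = 0.09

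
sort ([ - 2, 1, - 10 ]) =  [ - 10, - 2,  1 ]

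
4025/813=4025/813 = 4.95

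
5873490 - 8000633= - 2127143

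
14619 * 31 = 453189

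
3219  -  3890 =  - 671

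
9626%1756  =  846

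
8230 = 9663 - 1433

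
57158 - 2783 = 54375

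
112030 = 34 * 3295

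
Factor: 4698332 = 2^2*1174583^1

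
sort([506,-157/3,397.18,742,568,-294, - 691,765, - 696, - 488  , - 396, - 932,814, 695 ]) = [ - 932 ,-696, - 691, - 488, -396, - 294,-157/3,397.18 , 506,568, 695, 742,765,814]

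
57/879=19/293= 0.06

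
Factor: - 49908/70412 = - 12477/17603 = -  3^1*29^( - 1) * 607^( - 1)*4159^1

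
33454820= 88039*380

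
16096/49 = 16096/49=328.49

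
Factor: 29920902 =2^1*3^1*11^1*453347^1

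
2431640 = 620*3922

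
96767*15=1451505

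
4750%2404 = 2346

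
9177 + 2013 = 11190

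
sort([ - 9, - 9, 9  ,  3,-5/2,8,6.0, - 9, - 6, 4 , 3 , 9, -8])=[ - 9, - 9, - 9, - 8, - 6,-5/2, 3,  3,4, 6.0, 8,9, 9]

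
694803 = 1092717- 397914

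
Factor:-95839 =-239^1*401^1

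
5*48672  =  243360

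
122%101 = 21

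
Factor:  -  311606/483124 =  - 347/538 = - 2^(-1)*269^(-1)*347^1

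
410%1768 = 410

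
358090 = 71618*5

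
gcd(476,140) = 28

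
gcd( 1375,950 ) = 25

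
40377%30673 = 9704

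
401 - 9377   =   - 8976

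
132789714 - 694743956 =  - 561954242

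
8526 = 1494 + 7032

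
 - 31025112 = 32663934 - 63689046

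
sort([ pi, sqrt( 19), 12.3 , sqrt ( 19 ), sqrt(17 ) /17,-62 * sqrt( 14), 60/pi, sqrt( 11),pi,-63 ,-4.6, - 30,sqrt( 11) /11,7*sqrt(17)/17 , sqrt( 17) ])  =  [-62*sqrt(14),- 63 ,- 30,-4.6, sqrt (17)/17 , sqrt( 11 ) /11, 7*sqrt(17)/17,pi,pi,sqrt (11), sqrt( 17), sqrt( 19),sqrt ( 19), 12.3, 60/pi] 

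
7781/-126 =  - 62 + 31/126=-61.75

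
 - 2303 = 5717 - 8020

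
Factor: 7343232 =2^7*3^1*13^1*1471^1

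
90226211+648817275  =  739043486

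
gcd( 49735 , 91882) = 7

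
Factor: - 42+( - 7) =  - 7^2  =  - 49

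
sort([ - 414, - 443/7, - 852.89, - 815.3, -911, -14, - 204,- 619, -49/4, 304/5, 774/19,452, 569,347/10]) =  [ - 911, - 852.89, - 815.3, - 619,-414,  -  204, - 443/7, - 14,  -  49/4, 347/10,774/19,304/5, 452 , 569]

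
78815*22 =1733930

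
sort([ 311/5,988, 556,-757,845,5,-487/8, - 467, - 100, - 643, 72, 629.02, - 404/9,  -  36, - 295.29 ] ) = [-757 ,-643, - 467,-295.29, - 100,  -  487/8, - 404/9, - 36 , 5 , 311/5,72, 556, 629.02,845,988] 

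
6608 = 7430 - 822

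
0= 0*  724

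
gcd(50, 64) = 2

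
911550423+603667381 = 1515217804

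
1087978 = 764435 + 323543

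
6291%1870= 681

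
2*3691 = 7382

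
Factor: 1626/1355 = 6/5= 2^1*3^1 * 5^( - 1) 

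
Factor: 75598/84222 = 37799/42111 = 3^(-2) *4679^ ( - 1)* 37799^1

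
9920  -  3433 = 6487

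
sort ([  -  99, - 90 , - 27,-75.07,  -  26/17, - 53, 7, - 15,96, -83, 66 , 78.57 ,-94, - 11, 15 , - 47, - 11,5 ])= [ - 99, - 94, -90 ,- 83, - 75.07, - 53 , - 47, - 27 , -15, - 11 , - 11, - 26/17, 5,7, 15,66,78.57,96 ]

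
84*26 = 2184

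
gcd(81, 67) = 1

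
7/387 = 7/387 = 0.02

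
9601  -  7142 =2459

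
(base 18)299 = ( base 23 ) 1CE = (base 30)R9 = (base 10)819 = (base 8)1463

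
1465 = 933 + 532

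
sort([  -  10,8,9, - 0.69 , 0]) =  [ - 10 , - 0.69,0 , 8,9 ]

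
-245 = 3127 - 3372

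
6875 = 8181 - 1306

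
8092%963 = 388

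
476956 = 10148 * 47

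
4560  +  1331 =5891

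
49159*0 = 0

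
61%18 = 7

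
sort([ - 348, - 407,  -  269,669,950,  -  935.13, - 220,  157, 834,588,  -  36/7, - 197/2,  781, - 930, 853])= [ - 935.13, - 930,-407, - 348,  -  269,-220, - 197/2, - 36/7, 157, 588, 669,  781, 834,  853,  950 ]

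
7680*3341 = 25658880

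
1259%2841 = 1259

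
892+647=1539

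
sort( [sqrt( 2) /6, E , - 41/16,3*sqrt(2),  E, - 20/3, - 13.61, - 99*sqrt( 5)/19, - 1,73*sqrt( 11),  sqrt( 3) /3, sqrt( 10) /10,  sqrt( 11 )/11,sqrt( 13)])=[ - 13.61, - 99*sqrt(5 )/19, - 20/3, - 41/16, - 1,sqrt( 2) /6,sqrt( 11) /11,sqrt( 10)/10,sqrt( 3) /3,E, E, sqrt(13),3*sqrt( 2),73*sqrt(11) ] 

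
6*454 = 2724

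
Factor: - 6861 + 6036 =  - 825 = - 3^1*5^2 * 11^1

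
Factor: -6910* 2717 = - 2^1*5^1*11^1 *13^1*19^1*691^1 =-18774470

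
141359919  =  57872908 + 83487011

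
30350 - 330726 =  - 300376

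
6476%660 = 536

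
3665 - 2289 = 1376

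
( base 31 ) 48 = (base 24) 5C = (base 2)10000100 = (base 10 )132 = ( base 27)4O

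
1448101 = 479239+968862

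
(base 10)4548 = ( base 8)10704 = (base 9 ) 6213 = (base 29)5BO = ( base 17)fc9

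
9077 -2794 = 6283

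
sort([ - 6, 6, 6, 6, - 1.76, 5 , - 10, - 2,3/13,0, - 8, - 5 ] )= [ - 10 , -8,-6,- 5, -2, - 1.76, 0, 3/13,  5, 6, 6, 6 ]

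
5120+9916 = 15036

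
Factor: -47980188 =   -  2^2*3^4 *17^1 * 31^1*281^1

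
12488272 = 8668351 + 3819921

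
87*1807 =157209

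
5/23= 5/23  =  0.22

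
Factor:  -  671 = -11^1*61^1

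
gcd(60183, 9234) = 81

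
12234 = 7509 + 4725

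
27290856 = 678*40252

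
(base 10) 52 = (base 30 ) 1M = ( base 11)48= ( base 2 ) 110100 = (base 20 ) 2c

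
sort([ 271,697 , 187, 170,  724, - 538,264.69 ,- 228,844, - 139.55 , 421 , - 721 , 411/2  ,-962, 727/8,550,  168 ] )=[ - 962, - 721,-538,- 228,- 139.55,  727/8,168, 170,187,411/2,264.69,271, 421, 550, 697,  724, 844] 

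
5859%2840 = 179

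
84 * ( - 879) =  - 73836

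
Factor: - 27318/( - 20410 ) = 87/65 = 3^1*5^( - 1) *13^ (  -  1) * 29^1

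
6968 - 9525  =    -  2557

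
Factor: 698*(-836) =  - 583528 = -2^3*11^1*19^1 * 349^1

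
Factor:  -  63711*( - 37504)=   2^7 * 3^2*293^1*7079^1 = 2389417344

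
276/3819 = 92/1273 = 0.07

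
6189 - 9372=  - 3183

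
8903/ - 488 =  - 8903/488 = - 18.24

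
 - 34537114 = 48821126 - 83358240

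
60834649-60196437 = 638212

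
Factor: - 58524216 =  - 2^3*3^1*2438509^1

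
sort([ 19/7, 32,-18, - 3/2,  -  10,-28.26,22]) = [ - 28.26, - 18, - 10, - 3/2, 19/7, 22,32] 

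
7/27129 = 7/27129 = 0.00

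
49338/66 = 747 + 6/11 = 747.55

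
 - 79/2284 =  - 1 + 2205/2284 = - 0.03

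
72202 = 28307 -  - 43895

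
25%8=1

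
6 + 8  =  14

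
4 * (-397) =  - 1588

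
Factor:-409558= - 2^1*47^1*4357^1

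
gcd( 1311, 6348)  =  69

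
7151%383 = 257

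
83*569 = 47227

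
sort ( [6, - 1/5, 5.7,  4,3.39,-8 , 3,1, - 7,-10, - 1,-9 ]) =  [ -10, - 9, - 8,- 7, - 1,- 1/5,1,3,3.39,  4,  5.7  ,  6] 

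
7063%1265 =738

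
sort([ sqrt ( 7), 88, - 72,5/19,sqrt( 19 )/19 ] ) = [ - 72,sqrt(19) /19, 5/19,  sqrt( 7),88]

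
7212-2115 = 5097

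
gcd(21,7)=7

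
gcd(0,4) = 4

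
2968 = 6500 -3532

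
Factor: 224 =2^5 * 7^1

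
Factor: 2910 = 2^1*3^1*5^1* 97^1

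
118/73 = 1+45/73 = 1.62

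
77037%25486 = 579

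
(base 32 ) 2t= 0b1011101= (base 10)93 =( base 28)39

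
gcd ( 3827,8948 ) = 1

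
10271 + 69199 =79470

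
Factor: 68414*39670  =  2713983380 = 2^2* 5^1*79^1*433^1*3967^1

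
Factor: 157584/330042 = 392/821=2^3*7^2*821^( -1) 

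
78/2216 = 39/1108 = 0.04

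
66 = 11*6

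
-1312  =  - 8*164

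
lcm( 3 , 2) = 6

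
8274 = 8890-616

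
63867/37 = 63867/37 = 1726.14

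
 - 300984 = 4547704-4848688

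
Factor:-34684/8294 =  -  2^1*11^( - 1 )*23^1 = - 46/11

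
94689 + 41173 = 135862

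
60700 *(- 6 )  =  -364200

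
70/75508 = 35/37754 = 0.00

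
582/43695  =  194/14565= 0.01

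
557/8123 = 557/8123= 0.07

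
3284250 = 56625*58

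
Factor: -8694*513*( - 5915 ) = 26381030130 = 2^1*3^6 * 5^1  *  7^2* 13^2 *19^1  *  23^1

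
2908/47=61+41/47 = 61.87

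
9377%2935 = 572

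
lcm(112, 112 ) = 112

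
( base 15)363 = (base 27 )11c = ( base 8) 1400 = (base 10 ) 768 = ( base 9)1043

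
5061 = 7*723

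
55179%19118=16943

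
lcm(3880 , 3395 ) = 27160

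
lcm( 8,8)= 8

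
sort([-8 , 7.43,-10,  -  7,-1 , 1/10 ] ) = [-10, -8, - 7, -1,1/10,7.43 ]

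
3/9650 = 3/9650  =  0.00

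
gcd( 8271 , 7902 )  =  9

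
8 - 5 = 3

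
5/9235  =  1/1847 = 0.00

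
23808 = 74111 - 50303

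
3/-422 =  - 1+ 419/422 = -0.01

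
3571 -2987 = 584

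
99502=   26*3827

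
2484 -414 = 2070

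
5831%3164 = 2667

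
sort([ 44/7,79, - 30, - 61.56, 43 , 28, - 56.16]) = [ - 61.56,-56.16, - 30, 44/7,28,  43, 79]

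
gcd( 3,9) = 3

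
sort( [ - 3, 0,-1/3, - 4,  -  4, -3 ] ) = [ - 4,-4, - 3 ,  -  3, - 1/3,0 ]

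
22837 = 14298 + 8539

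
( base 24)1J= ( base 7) 61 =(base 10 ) 43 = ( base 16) 2b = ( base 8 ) 53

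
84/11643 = 28/3881  =  0.01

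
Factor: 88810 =2^1*5^1 *83^1 * 107^1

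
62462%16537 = 12851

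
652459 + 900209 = 1552668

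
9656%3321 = 3014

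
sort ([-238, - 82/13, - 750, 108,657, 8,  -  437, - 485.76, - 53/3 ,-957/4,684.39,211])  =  [-750, - 485.76, - 437, - 957/4,-238, - 53/3, - 82/13 , 8, 108 , 211,  657,684.39]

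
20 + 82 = 102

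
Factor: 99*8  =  2^3*3^2 * 11^1=792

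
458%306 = 152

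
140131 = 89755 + 50376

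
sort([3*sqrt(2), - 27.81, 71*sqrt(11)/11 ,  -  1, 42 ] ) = [ - 27.81,- 1,3*sqrt(2 ), 71*sqrt(11 )/11,42 ]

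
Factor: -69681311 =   -  7^1*9954473^1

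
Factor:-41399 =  - 41399^1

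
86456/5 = 86456/5 = 17291.20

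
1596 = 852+744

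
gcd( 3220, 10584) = 28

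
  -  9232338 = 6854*( - 1347) 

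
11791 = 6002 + 5789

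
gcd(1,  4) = 1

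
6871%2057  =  700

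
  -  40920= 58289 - 99209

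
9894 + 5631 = 15525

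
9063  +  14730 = 23793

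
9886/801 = 9886/801  =  12.34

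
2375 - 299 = 2076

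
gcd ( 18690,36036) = 42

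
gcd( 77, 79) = 1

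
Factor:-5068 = -2^2*7^1*181^1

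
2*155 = 310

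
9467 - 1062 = 8405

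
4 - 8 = - 4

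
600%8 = 0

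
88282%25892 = 10606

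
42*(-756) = - 31752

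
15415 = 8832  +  6583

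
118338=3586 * 33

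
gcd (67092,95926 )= 2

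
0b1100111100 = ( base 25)183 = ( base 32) PS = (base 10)828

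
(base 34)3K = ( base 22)5c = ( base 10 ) 122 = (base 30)42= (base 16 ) 7A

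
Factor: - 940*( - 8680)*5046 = 2^6*3^1*5^2*7^1 * 29^2*31^1*47^1=41171323200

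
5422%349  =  187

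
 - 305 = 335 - 640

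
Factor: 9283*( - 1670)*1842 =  - 28555807620 = - 2^2*3^1*5^1*167^1*307^1*9283^1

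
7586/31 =7586/31 = 244.71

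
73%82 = 73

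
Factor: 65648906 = 2^1 * 199^1* 281^1 * 587^1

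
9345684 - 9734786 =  - 389102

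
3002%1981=1021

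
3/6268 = 3/6268 = 0.00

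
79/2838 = 79/2838 = 0.03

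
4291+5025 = 9316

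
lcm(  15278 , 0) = 0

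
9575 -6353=3222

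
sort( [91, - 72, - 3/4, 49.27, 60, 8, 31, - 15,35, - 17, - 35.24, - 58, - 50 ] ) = [ - 72, - 58, -50 , - 35.24, - 17, - 15, - 3/4 , 8, 31, 35 , 49.27,60, 91]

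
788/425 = 788/425 = 1.85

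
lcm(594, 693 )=4158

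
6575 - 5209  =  1366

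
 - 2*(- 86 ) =172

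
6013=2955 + 3058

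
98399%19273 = 2034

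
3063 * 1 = 3063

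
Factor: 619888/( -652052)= -212/223 = -2^2*53^1*223^( - 1)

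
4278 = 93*46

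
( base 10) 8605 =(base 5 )233410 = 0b10000110011101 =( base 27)BLJ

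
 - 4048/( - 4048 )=1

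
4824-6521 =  - 1697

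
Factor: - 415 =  - 5^1*83^1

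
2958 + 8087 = 11045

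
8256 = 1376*6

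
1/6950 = 1/6950 = 0.00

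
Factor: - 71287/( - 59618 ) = 2^( - 1 )*13^(  -  1)*2293^( - 1 )* 71287^1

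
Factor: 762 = 2^1 * 3^1*127^1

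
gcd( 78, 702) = 78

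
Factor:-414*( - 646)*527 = 140942988 = 2^2*3^2*17^2*19^1*23^1*31^1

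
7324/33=7324/33= 221.94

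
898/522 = 449/261 = 1.72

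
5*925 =4625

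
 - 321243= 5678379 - 5999622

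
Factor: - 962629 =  - 37^1 * 26017^1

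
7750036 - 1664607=6085429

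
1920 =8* 240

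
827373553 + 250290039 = 1077663592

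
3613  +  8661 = 12274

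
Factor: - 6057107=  - 7^1*865301^1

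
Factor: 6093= 3^2*677^1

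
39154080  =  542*72240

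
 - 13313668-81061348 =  - 94375016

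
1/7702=1/7702 = 0.00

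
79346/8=9918+1/4 = 9918.25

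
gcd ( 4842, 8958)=6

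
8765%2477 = 1334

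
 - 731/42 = -731/42 = - 17.40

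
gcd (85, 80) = 5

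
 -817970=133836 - 951806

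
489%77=27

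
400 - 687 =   -  287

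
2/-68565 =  - 1 + 68563/68565= - 0.00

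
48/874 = 24/437 = 0.05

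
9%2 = 1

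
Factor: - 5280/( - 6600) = 2^2*5^( - 1) =4/5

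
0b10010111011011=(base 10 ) 9691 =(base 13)4546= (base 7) 40153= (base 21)10KA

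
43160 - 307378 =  - 264218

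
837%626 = 211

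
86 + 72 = 158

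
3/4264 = 3/4264 = 0.00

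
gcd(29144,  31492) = 4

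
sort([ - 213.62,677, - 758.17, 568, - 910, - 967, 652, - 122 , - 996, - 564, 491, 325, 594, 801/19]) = [-996 , -967,  -  910, - 758.17, - 564, - 213.62,  -  122, 801/19,325, 491, 568 , 594,652, 677 ]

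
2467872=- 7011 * ( - 352 ) 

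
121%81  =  40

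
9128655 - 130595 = 8998060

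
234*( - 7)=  - 1638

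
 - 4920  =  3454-8374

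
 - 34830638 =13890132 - 48720770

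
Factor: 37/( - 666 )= - 1/18= - 2^( - 1 )*3^( - 2)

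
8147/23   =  354 + 5/23 = 354.22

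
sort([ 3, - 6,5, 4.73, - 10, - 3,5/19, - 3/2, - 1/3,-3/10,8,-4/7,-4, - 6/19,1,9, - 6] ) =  [ - 10, - 6, - 6, - 4, - 3, - 3/2, - 4/7, - 1/3, - 6/19, - 3/10,5/19,1, 3,4.73,5,8, 9]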